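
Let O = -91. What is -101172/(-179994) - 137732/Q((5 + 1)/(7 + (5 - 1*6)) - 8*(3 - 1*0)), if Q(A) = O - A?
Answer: 1033242221/509983 ≈ 2026.0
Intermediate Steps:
Q(A) = -91 - A
-101172/(-179994) - 137732/Q((5 + 1)/(7 + (5 - 1*6)) - 8*(3 - 1*0)) = -101172/(-179994) - 137732/(-91 - ((5 + 1)/(7 + (5 - 1*6)) - 8*(3 - 1*0))) = -101172*(-1/179994) - 137732/(-91 - (6/(7 + (5 - 6)) - 8*(3 + 0))) = 16862/29999 - 137732/(-91 - (6/(7 - 1) - 8*3)) = 16862/29999 - 137732/(-91 - (6/6 - 24)) = 16862/29999 - 137732/(-91 - (6*(⅙) - 24)) = 16862/29999 - 137732/(-91 - (1 - 24)) = 16862/29999 - 137732/(-91 - 1*(-23)) = 16862/29999 - 137732/(-91 + 23) = 16862/29999 - 137732/(-68) = 16862/29999 - 137732*(-1/68) = 16862/29999 + 34433/17 = 1033242221/509983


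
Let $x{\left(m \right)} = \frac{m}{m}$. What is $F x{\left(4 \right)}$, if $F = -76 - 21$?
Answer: $-97$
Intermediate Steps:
$x{\left(m \right)} = 1$
$F = -97$
$F x{\left(4 \right)} = \left(-97\right) 1 = -97$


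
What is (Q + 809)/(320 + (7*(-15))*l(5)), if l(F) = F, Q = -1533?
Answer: 724/205 ≈ 3.5317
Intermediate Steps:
(Q + 809)/(320 + (7*(-15))*l(5)) = (-1533 + 809)/(320 + (7*(-15))*5) = -724/(320 - 105*5) = -724/(320 - 525) = -724/(-205) = -724*(-1/205) = 724/205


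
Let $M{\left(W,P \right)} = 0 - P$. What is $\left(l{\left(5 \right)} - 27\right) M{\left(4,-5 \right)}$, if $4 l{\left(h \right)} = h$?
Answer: $- \frac{515}{4} \approx -128.75$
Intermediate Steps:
$M{\left(W,P \right)} = - P$
$l{\left(h \right)} = \frac{h}{4}$
$\left(l{\left(5 \right)} - 27\right) M{\left(4,-5 \right)} = \left(\frac{1}{4} \cdot 5 - 27\right) \left(\left(-1\right) \left(-5\right)\right) = \left(\frac{5}{4} - 27\right) 5 = \left(- \frac{103}{4}\right) 5 = - \frac{515}{4}$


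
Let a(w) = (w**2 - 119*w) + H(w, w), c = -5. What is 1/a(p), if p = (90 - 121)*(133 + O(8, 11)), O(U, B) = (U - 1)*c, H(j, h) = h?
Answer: 1/9587928 ≈ 1.0430e-7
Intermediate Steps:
O(U, B) = 5 - 5*U (O(U, B) = (U - 1)*(-5) = (-1 + U)*(-5) = 5 - 5*U)
p = -3038 (p = (90 - 121)*(133 + (5 - 5*8)) = -31*(133 + (5 - 40)) = -31*(133 - 35) = -31*98 = -3038)
a(w) = w**2 - 118*w (a(w) = (w**2 - 119*w) + w = w**2 - 118*w)
1/a(p) = 1/(-3038*(-118 - 3038)) = 1/(-3038*(-3156)) = 1/9587928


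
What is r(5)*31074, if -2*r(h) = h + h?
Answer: -155370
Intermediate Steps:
r(h) = -h (r(h) = -(h + h)/2 = -h)
r(5)*31074 = -1*5*31074 = -5*31074 = -155370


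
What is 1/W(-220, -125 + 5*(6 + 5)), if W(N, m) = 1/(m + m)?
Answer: -140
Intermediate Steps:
W(N, m) = 1/(2*m)
1/W(-220, -125 + 5*(6 + 5)) = 1/(1/(2*(-125 + 5*(6 + 5)))) = 1/(1/(2*(-125 + 5*11))) = 1/(1/(2*(-125 + 55))) = 1/((½)/(-70)) = 1/((½)*(-1/70)) = 1/(-1/140) = -140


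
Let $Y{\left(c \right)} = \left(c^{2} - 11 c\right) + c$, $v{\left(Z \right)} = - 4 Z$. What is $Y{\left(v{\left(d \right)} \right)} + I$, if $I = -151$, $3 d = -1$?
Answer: $- \frac{1463}{9} \approx -162.56$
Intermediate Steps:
$d = - \frac{1}{3}$ ($d = \frac{1}{3} \left(-1\right) = - \frac{1}{3} \approx -0.33333$)
$Y{\left(c \right)} = c^{2} - 10 c$
$Y{\left(v{\left(d \right)} \right)} + I = \left(-4\right) \left(- \frac{1}{3}\right) \left(-10 - - \frac{4}{3}\right) - 151 = \frac{4 \left(-10 + \frac{4}{3}\right)}{3} - 151 = \frac{4}{3} \left(- \frac{26}{3}\right) - 151 = - \frac{104}{9} - 151 = - \frac{1463}{9}$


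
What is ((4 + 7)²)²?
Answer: 14641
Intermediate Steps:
((4 + 7)²)² = (11²)² = 121² = 14641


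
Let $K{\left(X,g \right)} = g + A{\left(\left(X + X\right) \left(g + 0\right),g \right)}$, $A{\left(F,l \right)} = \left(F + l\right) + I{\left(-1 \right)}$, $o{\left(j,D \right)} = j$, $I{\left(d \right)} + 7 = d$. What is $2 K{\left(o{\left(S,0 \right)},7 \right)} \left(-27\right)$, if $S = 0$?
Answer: $-324$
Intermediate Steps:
$I{\left(d \right)} = -7 + d$
$A{\left(F,l \right)} = -8 + F + l$ ($A{\left(F,l \right)} = \left(F + l\right) - 8 = -8 + F + l$)
$K{\left(X,g \right)} = -8 + 2 g + 2 X g$ ($K{\left(X,g \right)} = g + \left(-8 + \left(X + X\right) \left(g + 0\right) + g\right) = g + \left(-8 + 2 X g + g\right) = g + \left(-8 + g + 2 X g\right) = -8 + 2 g + 2 X g$)
$2 K{\left(o{\left(S,0 \right)},7 \right)} \left(-27\right) = 2 \left(-8 + 2 \cdot 7 + 2 \cdot 0 \cdot 7\right) \left(-27\right) = 2 \left(-8 + 14 + 0\right) \left(-27\right) = 2 \cdot 6 \left(-27\right) = 12 \left(-27\right) = -324$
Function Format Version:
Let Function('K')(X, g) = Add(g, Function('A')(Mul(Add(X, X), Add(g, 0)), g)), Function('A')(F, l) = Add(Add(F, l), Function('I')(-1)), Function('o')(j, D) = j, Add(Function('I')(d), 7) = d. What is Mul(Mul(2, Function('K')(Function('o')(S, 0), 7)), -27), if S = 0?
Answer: -324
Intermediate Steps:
Function('I')(d) = Add(-7, d)
Function('A')(F, l) = Add(-8, F, l) (Function('A')(F, l) = Add(Add(F, l), Add(-7, -1)) = Add(Add(F, l), -8) = Add(-8, F, l))
Function('K')(X, g) = Add(-8, Mul(2, g), Mul(2, X, g)) (Function('K')(X, g) = Add(g, Add(-8, Mul(Add(X, X), Add(g, 0)), g)) = Add(g, Add(-8, Mul(Mul(2, X), g), g)) = Add(g, Add(-8, Mul(2, X, g), g)) = Add(g, Add(-8, g, Mul(2, X, g))) = Add(-8, Mul(2, g), Mul(2, X, g)))
Mul(Mul(2, Function('K')(Function('o')(S, 0), 7)), -27) = Mul(Mul(2, Add(-8, Mul(2, 7), Mul(2, 0, 7))), -27) = Mul(Mul(2, Add(-8, 14, 0)), -27) = Mul(Mul(2, 6), -27) = Mul(12, -27) = -324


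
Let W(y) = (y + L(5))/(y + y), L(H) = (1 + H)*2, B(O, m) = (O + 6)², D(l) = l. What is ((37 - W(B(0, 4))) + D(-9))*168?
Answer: 4592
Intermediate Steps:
B(O, m) = (6 + O)²
L(H) = 2 + 2*H
W(y) = (12 + y)/(2*y) (W(y) = (y + (2 + 2*5))/(y + y) = (y + (2 + 10))/((2*y)) = (y + 12)*(1/(2*y)) = (12 + y)*(1/(2*y)) = (12 + y)/(2*y))
((37 - W(B(0, 4))) + D(-9))*168 = ((37 - (12 + (6 + 0)²)/(2*((6 + 0)²))) - 9)*168 = ((37 - (12 + 6²)/(2*(6²))) - 9)*168 = ((37 - (12 + 36)/(2*36)) - 9)*168 = ((37 - 48/(2*36)) - 9)*168 = ((37 - 1*⅔) - 9)*168 = ((37 - ⅔) - 9)*168 = (109/3 - 9)*168 = (82/3)*168 = 4592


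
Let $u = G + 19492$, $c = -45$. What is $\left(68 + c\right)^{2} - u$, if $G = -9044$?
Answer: $-9919$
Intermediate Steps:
$u = 10448$ ($u = -9044 + 19492 = 10448$)
$\left(68 + c\right)^{2} - u = \left(68 - 45\right)^{2} - 10448 = 23^{2} - 10448 = 529 - 10448 = -9919$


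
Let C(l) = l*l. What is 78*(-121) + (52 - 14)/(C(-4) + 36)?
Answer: -245369/26 ≈ -9437.3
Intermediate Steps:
C(l) = l²
78*(-121) + (52 - 14)/(C(-4) + 36) = 78*(-121) + (52 - 14)/((-4)² + 36) = -9438 + 38/(16 + 36) = -9438 + 38/52 = -9438 + 38*(1/52) = -9438 + 19/26 = -245369/26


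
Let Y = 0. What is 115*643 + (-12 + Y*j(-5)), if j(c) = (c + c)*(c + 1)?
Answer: 73933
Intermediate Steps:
j(c) = 2*c*(1 + c) (j(c) = (2*c)*(1 + c) = 2*c*(1 + c))
115*643 + (-12 + Y*j(-5)) = 115*643 + (-12 + 0*(2*(-5)*(1 - 5))) = 73945 + (-12 + 0*(2*(-5)*(-4))) = 73945 + (-12 + 0*40) = 73945 + (-12 + 0) = 73945 - 12 = 73933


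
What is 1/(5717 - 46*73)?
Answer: 1/2359 ≈ 0.00042391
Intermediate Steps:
1/(5717 - 46*73) = 1/(5717 - 3358) = 1/2359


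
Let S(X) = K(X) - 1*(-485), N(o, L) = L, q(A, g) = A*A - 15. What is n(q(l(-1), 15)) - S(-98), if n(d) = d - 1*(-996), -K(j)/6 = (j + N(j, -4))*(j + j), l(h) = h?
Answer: 120449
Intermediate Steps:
q(A, g) = -15 + A² (q(A, g) = A² - 15 = -15 + A²)
K(j) = -12*j*(-4 + j) (K(j) = -6*(j - 4)*(j + j) = -6*(-4 + j)*2*j = -12*j*(-4 + j))
n(d) = 996 + d (n(d) = d + 996 = 996 + d)
S(X) = 485 + 12*X*(4 - X) (S(X) = 12*X*(4 - X) - 1*(-485) = 12*X*(4 - X) + 485 = 485 + 12*X*(4 - X))
n(q(l(-1), 15)) - S(-98) = (996 + (-15 + (-1)²)) - (485 - 12*(-98)*(-4 - 98)) = (996 + (-15 + 1)) - (485 - 12*(-98)*(-102)) = (996 - 14) - (485 - 119952) = 982 - 1*(-119467) = 982 + 119467 = 120449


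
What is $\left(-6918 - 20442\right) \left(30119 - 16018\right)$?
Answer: $-385803360$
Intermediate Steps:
$\left(-6918 - 20442\right) \left(30119 - 16018\right) = \left(-6918 - 20442\right) 14101 = \left(-27360\right) 14101 = -385803360$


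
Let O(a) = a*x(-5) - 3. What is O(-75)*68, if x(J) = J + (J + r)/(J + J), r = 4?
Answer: 24786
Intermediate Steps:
x(J) = J + (4 + J)/(2*J) (x(J) = J + (J + 4)/(J + J) = J + (4 + J)/((2*J)) = J + (4 + J)*(1/(2*J)) = J + (4 + J)/(2*J))
O(a) = -3 - 49*a/10 (O(a) = a*(½ - 5 + 2/(-5)) - 3 = a*(½ - 5 + 2*(-⅕)) - 3 = a*(½ - 5 - ⅖) - 3 = a*(-49/10) - 3 = -49*a/10 - 3 = -3 - 49*a/10)
O(-75)*68 = (-3 - 49/10*(-75))*68 = (-3 + 735/2)*68 = (729/2)*68 = 24786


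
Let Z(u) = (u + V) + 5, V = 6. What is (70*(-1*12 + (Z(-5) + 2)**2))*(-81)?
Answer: -294840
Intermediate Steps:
Z(u) = 11 + u (Z(u) = (u + 6) + 5 = (6 + u) + 5 = 11 + u)
(70*(-1*12 + (Z(-5) + 2)**2))*(-81) = (70*(-1*12 + ((11 - 5) + 2)**2))*(-81) = (70*(-12 + (6 + 2)**2))*(-81) = (70*(-12 + 8**2))*(-81) = (70*(-12 + 64))*(-81) = (70*52)*(-81) = 3640*(-81) = -294840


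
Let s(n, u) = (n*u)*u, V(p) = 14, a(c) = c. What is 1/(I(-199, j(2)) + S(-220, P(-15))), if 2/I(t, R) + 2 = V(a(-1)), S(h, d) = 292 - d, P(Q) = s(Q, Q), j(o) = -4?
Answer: 6/22003 ≈ 0.00027269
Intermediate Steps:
s(n, u) = n*u²
P(Q) = Q³ (P(Q) = Q*Q² = Q³)
I(t, R) = ⅙ (I(t, R) = 2/(-2 + 14) = 2/12 = 2*(1/12) = ⅙)
1/(I(-199, j(2)) + S(-220, P(-15))) = 1/(⅙ + (292 - 1*(-15)³)) = 1/(⅙ + (292 - 1*(-3375))) = 1/(⅙ + (292 + 3375)) = 1/(⅙ + 3667) = 1/(22003/6) = 6/22003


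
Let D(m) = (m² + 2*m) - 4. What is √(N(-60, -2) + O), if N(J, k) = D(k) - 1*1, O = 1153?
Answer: 2*√287 ≈ 33.882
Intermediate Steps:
D(m) = -4 + m² + 2*m
N(J, k) = -5 + k² + 2*k (N(J, k) = (-4 + k² + 2*k) - 1*1 = (-4 + k² + 2*k) - 1 = -5 + k² + 2*k)
√(N(-60, -2) + O) = √((-5 + (-2)² + 2*(-2)) + 1153) = √((-5 + 4 - 4) + 1153) = √(-5 + 1153) = √1148 = 2*√287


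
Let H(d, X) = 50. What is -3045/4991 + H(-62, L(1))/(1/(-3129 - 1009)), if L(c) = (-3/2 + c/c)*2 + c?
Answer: -147520135/713 ≈ -2.0690e+5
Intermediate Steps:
L(c) = -1 + c (L(c) = (-3*½ + 1)*2 + c = (-3/2 + 1)*2 + c = -½*2 + c = -1 + c)
-3045/4991 + H(-62, L(1))/(1/(-3129 - 1009)) = -3045/4991 + 50/(1/(-3129 - 1009)) = -3045*1/4991 + 50/(1/(-4138)) = -435/713 + 50/(-1/4138) = -435/713 + 50*(-4138) = -435/713 - 206900 = -147520135/713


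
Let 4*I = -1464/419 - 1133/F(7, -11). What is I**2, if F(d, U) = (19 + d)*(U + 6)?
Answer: 80887341649/47471694400 ≈ 1.7039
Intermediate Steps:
F(d, U) = (6 + U)*(19 + d) (F(d, U) = (19 + d)*(6 + U) = (6 + U)*(19 + d))
I = 284407/217880 (I = (-1464/419 - 1133/(114 + 6*7 + 19*(-11) - 11*7))/4 = (-1464*1/419 - 1133/(114 + 42 - 209 - 77))/4 = (-1464/419 - 1133/(-130))/4 = (-1464/419 - 1133*(-1/130))/4 = (-1464/419 + 1133/130)/4 = (1/4)*(284407/54470) = 284407/217880 ≈ 1.3053)
I**2 = (284407/217880)**2 = 80887341649/47471694400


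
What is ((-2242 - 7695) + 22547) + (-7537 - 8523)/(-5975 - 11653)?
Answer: 55576285/4407 ≈ 12611.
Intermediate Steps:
((-2242 - 7695) + 22547) + (-7537 - 8523)/(-5975 - 11653) = (-9937 + 22547) - 16060/(-17628) = 12610 - 16060*(-1/17628) = 12610 + 4015/4407 = 55576285/4407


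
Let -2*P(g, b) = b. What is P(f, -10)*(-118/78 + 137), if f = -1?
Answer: 26420/39 ≈ 677.44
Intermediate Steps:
P(g, b) = -b/2
P(f, -10)*(-118/78 + 137) = (-½*(-10))*(-118/78 + 137) = 5*(-118*1/78 + 137) = 5*(-59/39 + 137) = 5*(5284/39) = 26420/39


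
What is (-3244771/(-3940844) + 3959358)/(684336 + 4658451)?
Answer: 15603215462923/21055090092228 ≈ 0.74107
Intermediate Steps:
(-3244771/(-3940844) + 3959358)/(684336 + 4658451) = (-3244771*(-1/3940844) + 3959358)/5342787 = (3244771/3940844 + 3959358)*(1/5342787) = (15603215462923/3940844)*(1/5342787) = 15603215462923/21055090092228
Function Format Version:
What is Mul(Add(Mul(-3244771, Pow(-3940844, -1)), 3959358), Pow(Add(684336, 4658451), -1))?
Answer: Rational(15603215462923, 21055090092228) ≈ 0.74107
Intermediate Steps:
Mul(Add(Mul(-3244771, Pow(-3940844, -1)), 3959358), Pow(Add(684336, 4658451), -1)) = Mul(Add(Mul(-3244771, Rational(-1, 3940844)), 3959358), Pow(5342787, -1)) = Mul(Add(Rational(3244771, 3940844), 3959358), Rational(1, 5342787)) = Mul(Rational(15603215462923, 3940844), Rational(1, 5342787)) = Rational(15603215462923, 21055090092228)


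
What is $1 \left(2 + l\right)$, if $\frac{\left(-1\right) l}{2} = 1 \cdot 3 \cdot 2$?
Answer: $-10$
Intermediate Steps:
$l = -12$ ($l = - 2 \cdot 1 \cdot 3 \cdot 2 = - 2 \cdot 3 \cdot 2 = \left(-2\right) 6 = -12$)
$1 \left(2 + l\right) = 1 \left(2 - 12\right) = 1 \left(-10\right) = -10$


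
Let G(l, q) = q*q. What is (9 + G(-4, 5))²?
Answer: 1156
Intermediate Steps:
G(l, q) = q²
(9 + G(-4, 5))² = (9 + 5²)² = (9 + 25)² = 34² = 1156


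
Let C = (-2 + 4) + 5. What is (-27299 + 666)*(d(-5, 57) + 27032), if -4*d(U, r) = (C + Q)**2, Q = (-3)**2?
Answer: -718238744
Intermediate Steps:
Q = 9
C = 7 (C = 2 + 5 = 7)
d(U, r) = -64 (d(U, r) = -(7 + 9)**2/4 = -1/4*16**2 = -1/4*256 = -64)
(-27299 + 666)*(d(-5, 57) + 27032) = (-27299 + 666)*(-64 + 27032) = -26633*26968 = -718238744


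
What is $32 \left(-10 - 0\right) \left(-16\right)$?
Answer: $5120$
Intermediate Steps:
$32 \left(-10 - 0\right) \left(-16\right) = 32 \left(-10 + 0\right) \left(-16\right) = 32 \left(-10\right) \left(-16\right) = \left(-320\right) \left(-16\right) = 5120$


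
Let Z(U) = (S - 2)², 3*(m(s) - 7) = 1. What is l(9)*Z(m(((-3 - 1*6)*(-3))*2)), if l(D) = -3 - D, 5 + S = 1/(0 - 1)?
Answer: -768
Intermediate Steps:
S = -6 (S = -5 + 1/(0 - 1) = -5 + 1/(-1) = -5 - 1 = -6)
m(s) = 22/3 (m(s) = 7 + (⅓)*1 = 7 + ⅓ = 22/3)
Z(U) = 64 (Z(U) = (-6 - 2)² = (-8)² = 64)
l(9)*Z(m(((-3 - 1*6)*(-3))*2)) = (-3 - 1*9)*64 = (-3 - 9)*64 = -12*64 = -768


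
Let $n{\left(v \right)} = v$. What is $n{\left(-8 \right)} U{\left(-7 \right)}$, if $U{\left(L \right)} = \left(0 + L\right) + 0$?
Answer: $56$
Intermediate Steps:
$U{\left(L \right)} = L$ ($U{\left(L \right)} = L + 0 = L$)
$n{\left(-8 \right)} U{\left(-7 \right)} = \left(-8\right) \left(-7\right) = 56$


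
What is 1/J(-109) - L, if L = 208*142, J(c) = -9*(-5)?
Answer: -1329119/45 ≈ -29536.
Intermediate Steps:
J(c) = 45
L = 29536
1/J(-109) - L = 1/45 - 1*29536 = 1/45 - 29536 = -1329119/45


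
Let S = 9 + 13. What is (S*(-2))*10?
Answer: -440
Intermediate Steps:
S = 22
(S*(-2))*10 = (22*(-2))*10 = -44*10 = -440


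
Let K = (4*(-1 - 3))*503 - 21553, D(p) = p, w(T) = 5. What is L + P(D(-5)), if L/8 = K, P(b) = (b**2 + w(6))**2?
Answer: -235908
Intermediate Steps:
P(b) = (5 + b**2)**2 (P(b) = (b**2 + 5)**2 = (5 + b**2)**2)
K = -29601 (K = (4*(-4))*503 - 21553 = -16*503 - 21553 = -8048 - 21553 = -29601)
L = -236808 (L = 8*(-29601) = -236808)
L + P(D(-5)) = -236808 + (5 + (-5)**2)**2 = -236808 + (5 + 25)**2 = -236808 + 30**2 = -236808 + 900 = -235908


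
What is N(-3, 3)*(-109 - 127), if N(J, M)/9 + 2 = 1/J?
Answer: 4956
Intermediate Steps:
N(J, M) = -18 + 9/J
N(-3, 3)*(-109 - 127) = (-18 + 9/(-3))*(-109 - 127) = (-18 + 9*(-⅓))*(-236) = (-18 - 3)*(-236) = -21*(-236) = 4956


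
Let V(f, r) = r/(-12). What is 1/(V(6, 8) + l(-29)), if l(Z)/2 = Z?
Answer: -3/176 ≈ -0.017045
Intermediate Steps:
V(f, r) = -r/12 (V(f, r) = r*(-1/12) = -r/12)
l(Z) = 2*Z
1/(V(6, 8) + l(-29)) = 1/(-1/12*8 + 2*(-29)) = 1/(-2/3 - 58) = 1/(-176/3) = -3/176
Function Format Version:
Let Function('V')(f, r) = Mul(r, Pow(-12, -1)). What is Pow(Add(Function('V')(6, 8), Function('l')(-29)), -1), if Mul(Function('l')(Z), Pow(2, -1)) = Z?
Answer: Rational(-3, 176) ≈ -0.017045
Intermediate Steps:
Function('V')(f, r) = Mul(Rational(-1, 12), r) (Function('V')(f, r) = Mul(r, Rational(-1, 12)) = Mul(Rational(-1, 12), r))
Function('l')(Z) = Mul(2, Z)
Pow(Add(Function('V')(6, 8), Function('l')(-29)), -1) = Pow(Add(Mul(Rational(-1, 12), 8), Mul(2, -29)), -1) = Pow(Add(Rational(-2, 3), -58), -1) = Pow(Rational(-176, 3), -1) = Rational(-3, 176)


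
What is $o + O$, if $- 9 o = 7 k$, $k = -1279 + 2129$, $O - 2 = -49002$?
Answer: $- \frac{446950}{9} \approx -49661.0$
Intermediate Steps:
$O = -49000$ ($O = 2 - 49002 = -49000$)
$k = 850$
$o = - \frac{5950}{9}$ ($o = - \frac{7 \cdot 850}{9} = \left(- \frac{1}{9}\right) 5950 = - \frac{5950}{9} \approx -661.11$)
$o + O = - \frac{5950}{9} - 49000 = - \frac{446950}{9}$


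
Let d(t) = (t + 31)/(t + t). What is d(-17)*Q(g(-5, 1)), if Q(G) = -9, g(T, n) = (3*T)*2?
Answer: 63/17 ≈ 3.7059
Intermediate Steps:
g(T, n) = 6*T
d(t) = (31 + t)/(2*t) (d(t) = (31 + t)/((2*t)) = (31 + t)*(1/(2*t)) = (31 + t)/(2*t))
d(-17)*Q(g(-5, 1)) = ((½)*(31 - 17)/(-17))*(-9) = ((½)*(-1/17)*14)*(-9) = -7/17*(-9) = 63/17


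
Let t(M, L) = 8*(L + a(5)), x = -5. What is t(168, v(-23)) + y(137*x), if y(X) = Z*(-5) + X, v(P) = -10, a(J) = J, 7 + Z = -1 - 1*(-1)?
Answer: -690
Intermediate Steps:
Z = -7 (Z = -7 + (-1 - 1*(-1)) = -7 + (-1 + 1) = -7 + 0 = -7)
y(X) = 35 + X (y(X) = -7*(-5) + X = 35 + X)
t(M, L) = 40 + 8*L (t(M, L) = 8*(L + 5) = 8*(5 + L) = 40 + 8*L)
t(168, v(-23)) + y(137*x) = (40 + 8*(-10)) + (35 + 137*(-5)) = (40 - 80) + (35 - 685) = -40 - 650 = -690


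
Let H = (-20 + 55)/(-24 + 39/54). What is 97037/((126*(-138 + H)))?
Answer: -40658503/7364952 ≈ -5.5205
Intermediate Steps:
H = -630/419 (H = 35/(-24 + 39*(1/54)) = 35/(-24 + 13/18) = 35/(-419/18) = 35*(-18/419) = -630/419 ≈ -1.5036)
97037/((126*(-138 + H))) = 97037/((126*(-138 - 630/419))) = 97037/((126*(-58452/419))) = 97037/(-7364952/419) = 97037*(-419/7364952) = -40658503/7364952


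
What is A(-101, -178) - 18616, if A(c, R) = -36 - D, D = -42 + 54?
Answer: -18664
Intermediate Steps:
D = 12
A(c, R) = -48 (A(c, R) = -36 - 1*12 = -36 - 12 = -48)
A(-101, -178) - 18616 = -48 - 18616 = -18664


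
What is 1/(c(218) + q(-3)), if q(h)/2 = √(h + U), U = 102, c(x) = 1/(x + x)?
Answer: -436/75278015 + 1140576*√11/75278015 ≈ 0.050246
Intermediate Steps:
c(x) = 1/(2*x)
q(h) = 2*√(102 + h) (q(h) = 2*√(h + 102) = 2*√(102 + h))
1/(c(218) + q(-3)) = 1/((½)/218 + 2*√(102 - 3)) = 1/((½)*(1/218) + 2*√99) = 1/(1/436 + 2*(3*√11)) = 1/(1/436 + 6*√11)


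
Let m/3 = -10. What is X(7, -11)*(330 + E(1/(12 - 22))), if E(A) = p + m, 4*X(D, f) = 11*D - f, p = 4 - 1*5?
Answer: 6578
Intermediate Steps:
m = -30 (m = 3*(-10) = -30)
p = -1 (p = 4 - 5 = -1)
X(D, f) = -f/4 + 11*D/4 (X(D, f) = (11*D - f)/4 = (-f + 11*D)/4 = -f/4 + 11*D/4)
E(A) = -31 (E(A) = -1 - 30 = -31)
X(7, -11)*(330 + E(1/(12 - 22))) = (-¼*(-11) + (11/4)*7)*(330 - 31) = (11/4 + 77/4)*299 = 22*299 = 6578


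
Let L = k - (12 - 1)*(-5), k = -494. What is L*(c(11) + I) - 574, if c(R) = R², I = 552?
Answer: -296021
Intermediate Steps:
L = -439 (L = -494 - (12 - 1)*(-5) = -494 - 11*(-5) = -494 - 1*(-55) = -494 + 55 = -439)
L*(c(11) + I) - 574 = -439*(11² + 552) - 574 = -439*(121 + 552) - 574 = -439*673 - 574 = -295447 - 574 = -296021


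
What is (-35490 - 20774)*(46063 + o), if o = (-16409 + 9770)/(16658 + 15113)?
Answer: -82340165990576/31771 ≈ -2.5917e+9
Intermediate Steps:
o = -6639/31771 ≈ -0.20896
(-35490 - 20774)*(46063 + o) = (-35490 - 20774)*(46063 - 6639/31771) = -56264*1463460934/31771 = -82340165990576/31771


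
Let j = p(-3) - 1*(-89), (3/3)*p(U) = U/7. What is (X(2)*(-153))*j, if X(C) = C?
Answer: -189720/7 ≈ -27103.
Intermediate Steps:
p(U) = U/7
j = 620/7 (j = (⅐)*(-3) - 1*(-89) = -3/7 + 89 = 620/7 ≈ 88.571)
(X(2)*(-153))*j = (2*(-153))*(620/7) = -306*620/7 = -189720/7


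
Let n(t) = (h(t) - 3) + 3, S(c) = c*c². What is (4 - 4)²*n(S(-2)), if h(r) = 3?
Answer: 0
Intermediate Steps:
S(c) = c³
n(t) = 3 (n(t) = (3 - 3) + 3 = 0 + 3 = 3)
(4 - 4)²*n(S(-2)) = (4 - 4)²*3 = 0²*3 = 0*3 = 0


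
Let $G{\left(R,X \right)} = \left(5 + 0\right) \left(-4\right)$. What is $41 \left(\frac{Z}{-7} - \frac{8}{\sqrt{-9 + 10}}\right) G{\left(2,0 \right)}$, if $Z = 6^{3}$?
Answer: $\frac{223040}{7} \approx 31863.0$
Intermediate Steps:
$Z = 216$
$G{\left(R,X \right)} = -20$ ($G{\left(R,X \right)} = 5 \left(-4\right) = -20$)
$41 \left(\frac{Z}{-7} - \frac{8}{\sqrt{-9 + 10}}\right) G{\left(2,0 \right)} = 41 \left(\frac{216}{-7} - \frac{8}{\sqrt{-9 + 10}}\right) \left(-20\right) = 41 \left(216 \left(- \frac{1}{7}\right) - \frac{8}{\sqrt{1}}\right) \left(-20\right) = 41 \left(- \frac{216}{7} - \frac{8}{1}\right) \left(-20\right) = 41 \left(- \frac{216}{7} - 8\right) \left(-20\right) = 41 \left(- \frac{272}{7}\right) \left(-20\right) = \left(- \frac{11152}{7}\right) \left(-20\right) = \frac{223040}{7}$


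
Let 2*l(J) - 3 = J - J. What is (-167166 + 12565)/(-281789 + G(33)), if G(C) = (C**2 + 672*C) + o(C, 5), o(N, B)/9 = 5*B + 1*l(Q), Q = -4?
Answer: 309202/516571 ≈ 0.59857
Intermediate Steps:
l(J) = 3/2 (l(J) = 3/2 + (J - J)/2 = 3/2 + (1/2)*0 = 3/2 + 0 = 3/2)
o(N, B) = 27/2 + 45*B (o(N, B) = 9*(5*B + 1*(3/2)) = 9*(5*B + 3/2) = 9*(3/2 + 5*B) = 27/2 + 45*B)
G(C) = 477/2 + C**2 + 672*C (G(C) = (C**2 + 672*C) + (27/2 + 45*5) = (C**2 + 672*C) + (27/2 + 225) = (C**2 + 672*C) + 477/2 = 477/2 + C**2 + 672*C)
(-167166 + 12565)/(-281789 + G(33)) = (-167166 + 12565)/(-281789 + (477/2 + 33**2 + 672*33)) = -154601/(-281789 + (477/2 + 1089 + 22176)) = -154601/(-281789 + 47007/2) = -154601/(-516571/2) = -154601*(-2/516571) = 309202/516571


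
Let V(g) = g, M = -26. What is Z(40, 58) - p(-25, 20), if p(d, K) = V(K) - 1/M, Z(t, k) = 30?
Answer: 259/26 ≈ 9.9615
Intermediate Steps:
p(d, K) = 1/26 + K (p(d, K) = K - 1/(-26) = K - 1*(-1/26) = K + 1/26 = 1/26 + K)
Z(40, 58) - p(-25, 20) = 30 - (1/26 + 20) = 30 - 1*521/26 = 30 - 521/26 = 259/26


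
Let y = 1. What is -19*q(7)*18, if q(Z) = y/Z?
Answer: -342/7 ≈ -48.857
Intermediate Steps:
q(Z) = 1/Z
-19*q(7)*18 = -19/7*18 = -342/7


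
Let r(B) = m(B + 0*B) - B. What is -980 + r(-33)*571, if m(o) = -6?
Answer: 14437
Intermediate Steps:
r(B) = -6 - B
-980 + r(-33)*571 = -980 + (-6 - 1*(-33))*571 = -980 + (-6 + 33)*571 = -980 + 27*571 = -980 + 15417 = 14437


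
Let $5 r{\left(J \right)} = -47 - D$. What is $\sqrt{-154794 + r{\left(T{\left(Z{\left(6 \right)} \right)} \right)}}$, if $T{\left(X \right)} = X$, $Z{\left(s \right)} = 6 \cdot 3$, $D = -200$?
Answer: $\frac{i \sqrt{3869085}}{5} \approx 393.4 i$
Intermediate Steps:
$Z{\left(s \right)} = 18$
$r{\left(J \right)} = \frac{153}{5}$ ($r{\left(J \right)} = \frac{-47 - -200}{5} = \frac{-47 + 200}{5} = \frac{1}{5} \cdot 153 = \frac{153}{5}$)
$\sqrt{-154794 + r{\left(T{\left(Z{\left(6 \right)} \right)} \right)}} = \sqrt{-154794 + \frac{153}{5}} = \sqrt{- \frac{773817}{5}} = \frac{i \sqrt{3869085}}{5}$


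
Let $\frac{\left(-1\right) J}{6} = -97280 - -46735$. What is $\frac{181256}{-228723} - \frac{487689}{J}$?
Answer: $- \frac{5045915099}{2101964370} \approx -2.4006$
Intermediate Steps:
$J = 303270$ ($J = - 6 \left(-97280 - -46735\right) = - 6 \left(-97280 + 46735\right) = \left(-6\right) \left(-50545\right) = 303270$)
$\frac{181256}{-228723} - \frac{487689}{J} = \frac{181256}{-228723} - \frac{487689}{303270} = 181256 \left(- \frac{1}{228723}\right) - \frac{162563}{101090} = - \frac{181256}{228723} - \frac{162563}{101090} = - \frac{5045915099}{2101964370}$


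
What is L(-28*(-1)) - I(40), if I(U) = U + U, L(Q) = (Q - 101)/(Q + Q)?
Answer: -4553/56 ≈ -81.304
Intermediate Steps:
L(Q) = (-101 + Q)/(2*Q) (L(Q) = (-101 + Q)/((2*Q)) = (-101 + Q)*(1/(2*Q)) = (-101 + Q)/(2*Q))
I(U) = 2*U
L(-28*(-1)) - I(40) = (-101 - 28*(-1))/(2*((-28*(-1)))) - 2*40 = (1/2)*(-101 + 28)/28 - 1*80 = (1/2)*(1/28)*(-73) - 80 = -73/56 - 80 = -4553/56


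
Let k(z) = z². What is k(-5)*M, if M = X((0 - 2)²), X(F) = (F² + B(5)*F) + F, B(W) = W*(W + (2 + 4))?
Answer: 6000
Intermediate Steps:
B(W) = W*(6 + W) (B(W) = W*(W + 6) = W*(6 + W))
X(F) = F² + 56*F (X(F) = (F² + (5*(6 + 5))*F) + F = (F² + (5*11)*F) + F = (F² + 55*F) + F = F² + 56*F)
M = 240 (M = (0 - 2)²*(56 + (0 - 2)²) = (-2)²*(56 + (-2)²) = 4*(56 + 4) = 4*60 = 240)
k(-5)*M = (-5)²*240 = 25*240 = 6000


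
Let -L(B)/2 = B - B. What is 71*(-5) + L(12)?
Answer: -355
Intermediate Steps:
L(B) = 0 (L(B) = -2*(B - B) = -2*0 = 0)
71*(-5) + L(12) = 71*(-5) + 0 = -355 + 0 = -355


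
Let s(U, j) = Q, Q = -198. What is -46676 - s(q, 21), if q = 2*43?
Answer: -46478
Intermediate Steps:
q = 86
s(U, j) = -198
-46676 - s(q, 21) = -46676 - 1*(-198) = -46676 + 198 = -46478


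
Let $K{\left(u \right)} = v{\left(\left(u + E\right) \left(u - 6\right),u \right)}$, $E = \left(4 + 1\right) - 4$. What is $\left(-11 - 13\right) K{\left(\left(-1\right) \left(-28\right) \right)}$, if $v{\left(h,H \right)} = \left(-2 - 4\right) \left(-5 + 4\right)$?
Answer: $-144$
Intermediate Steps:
$E = 1$ ($E = 5 - 4 = 1$)
$v{\left(h,H \right)} = 6$ ($v{\left(h,H \right)} = \left(-6\right) \left(-1\right) = 6$)
$K{\left(u \right)} = 6$
$\left(-11 - 13\right) K{\left(\left(-1\right) \left(-28\right) \right)} = \left(-11 - 13\right) 6 = \left(-24\right) 6 = -144$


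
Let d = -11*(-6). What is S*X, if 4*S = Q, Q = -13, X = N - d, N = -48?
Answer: 741/2 ≈ 370.50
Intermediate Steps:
d = 66
X = -114 (X = -48 - 1*66 = -48 - 66 = -114)
S = -13/4 (S = (1/4)*(-13) = -13/4 ≈ -3.2500)
S*X = -13/4*(-114) = 741/2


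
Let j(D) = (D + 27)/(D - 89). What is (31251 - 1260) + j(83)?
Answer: 89918/3 ≈ 29973.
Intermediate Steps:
j(D) = (27 + D)/(-89 + D)
(31251 - 1260) + j(83) = (31251 - 1260) + (27 + 83)/(-89 + 83) = 29991 + 110/(-6) = 29991 - 1/6*110 = 29991 - 55/3 = 89918/3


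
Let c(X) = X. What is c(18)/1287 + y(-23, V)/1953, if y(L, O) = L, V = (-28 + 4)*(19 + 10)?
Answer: 617/279279 ≈ 0.0022093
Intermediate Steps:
V = -696 (V = -24*29 = -696)
c(18)/1287 + y(-23, V)/1953 = 18/1287 - 23/1953 = 18*(1/1287) - 23*1/1953 = 2/143 - 23/1953 = 617/279279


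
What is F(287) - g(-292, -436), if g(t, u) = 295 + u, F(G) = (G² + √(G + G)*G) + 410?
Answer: 82920 + 287*√574 ≈ 89796.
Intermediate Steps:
F(G) = 410 + G² + √2*G^(3/2) (F(G) = (G² + √(2*G)*G) + 410 = (G² + (√2*√G)*G) + 410 = (G² + √2*G^(3/2)) + 410 = 410 + G² + √2*G^(3/2))
F(287) - g(-292, -436) = (410 + 287² + √2*287^(3/2)) - (295 - 436) = (410 + 82369 + √2*(287*√287)) - 1*(-141) = (410 + 82369 + 287*√574) + 141 = (82779 + 287*√574) + 141 = 82920 + 287*√574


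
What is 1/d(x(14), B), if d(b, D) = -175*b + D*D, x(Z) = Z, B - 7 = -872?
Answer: 1/745775 ≈ 1.3409e-6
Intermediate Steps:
B = -865 (B = 7 - 872 = -865)
d(b, D) = D**2 - 175*b (d(b, D) = -175*b + D**2 = D**2 - 175*b)
1/d(x(14), B) = 1/((-865)**2 - 175*14) = 1/(748225 - 2450) = 1/745775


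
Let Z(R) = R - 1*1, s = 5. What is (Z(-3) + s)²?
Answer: 1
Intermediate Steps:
Z(R) = -1 + R (Z(R) = R - 1 = -1 + R)
(Z(-3) + s)² = ((-1 - 3) + 5)² = (-4 + 5)² = 1² = 1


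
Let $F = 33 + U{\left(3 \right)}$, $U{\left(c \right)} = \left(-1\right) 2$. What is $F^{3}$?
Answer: $29791$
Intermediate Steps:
$U{\left(c \right)} = -2$
$F = 31$ ($F = 33 - 2 = 31$)
$F^{3} = 31^{3} = 29791$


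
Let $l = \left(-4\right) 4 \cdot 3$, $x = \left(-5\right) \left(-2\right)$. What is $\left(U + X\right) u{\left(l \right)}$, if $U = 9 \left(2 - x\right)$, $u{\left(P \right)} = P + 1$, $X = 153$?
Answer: $-3807$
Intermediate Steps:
$x = 10$
$l = -48$ ($l = \left(-16\right) 3 = -48$)
$u{\left(P \right)} = 1 + P$
$U = -72$ ($U = 9 \left(2 - 10\right) = 9 \left(-8\right) = -72$)
$\left(U + X\right) u{\left(l \right)} = \left(-72 + 153\right) \left(1 - 48\right) = 81 \left(-47\right) = -3807$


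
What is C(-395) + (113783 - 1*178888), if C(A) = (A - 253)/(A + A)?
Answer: -25716151/395 ≈ -65104.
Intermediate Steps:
C(A) = (-253 + A)/(2*A) (C(A) = (-253 + A)/((2*A)) = (-253 + A)*(1/(2*A)) = (-253 + A)/(2*A))
C(-395) + (113783 - 1*178888) = (½)*(-253 - 395)/(-395) + (113783 - 1*178888) = (½)*(-1/395)*(-648) + (113783 - 178888) = 324/395 - 65105 = -25716151/395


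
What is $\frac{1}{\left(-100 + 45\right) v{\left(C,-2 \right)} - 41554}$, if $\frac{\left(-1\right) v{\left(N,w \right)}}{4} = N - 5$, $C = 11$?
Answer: $- \frac{1}{40234} \approx -2.4855 \cdot 10^{-5}$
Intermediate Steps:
$v{\left(N,w \right)} = 20 - 4 N$ ($v{\left(N,w \right)} = - 4 \left(N - 5\right) = - 4 \left(-5 + N\right) = 20 - 4 N$)
$\frac{1}{\left(-100 + 45\right) v{\left(C,-2 \right)} - 41554} = \frac{1}{\left(-100 + 45\right) \left(20 - 44\right) - 41554} = \frac{1}{- 55 \left(20 - 44\right) - 41554} = \frac{1}{\left(-55\right) \left(-24\right) - 41554} = \frac{1}{1320 - 41554} = \frac{1}{-40234} = - \frac{1}{40234}$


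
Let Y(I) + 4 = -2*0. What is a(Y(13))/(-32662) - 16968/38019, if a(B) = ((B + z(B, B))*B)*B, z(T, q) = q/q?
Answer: -92063984/206962763 ≈ -0.44483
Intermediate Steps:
z(T, q) = 1
Y(I) = -4 (Y(I) = -4 - 2*0 = -4 + 0 = -4)
a(B) = B**2*(1 + B) (a(B) = ((B + 1)*B)*B = ((1 + B)*B)*B = (B*(1 + B))*B = B**2*(1 + B))
a(Y(13))/(-32662) - 16968/38019 = ((-4)**2*(1 - 4))/(-32662) - 16968/38019 = (16*(-3))*(-1/32662) - 16968*1/38019 = -48*(-1/32662) - 5656/12673 = 24/16331 - 5656/12673 = -92063984/206962763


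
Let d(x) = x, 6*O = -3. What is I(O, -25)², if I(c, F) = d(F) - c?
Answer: 2401/4 ≈ 600.25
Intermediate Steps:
O = -½ (O = (⅙)*(-3) = -½ ≈ -0.50000)
I(c, F) = F - c
I(O, -25)² = (-25 - 1*(-½))² = (-25 + ½)² = (-49/2)² = 2401/4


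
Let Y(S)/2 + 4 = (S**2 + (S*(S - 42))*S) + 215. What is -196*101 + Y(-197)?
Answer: -18492458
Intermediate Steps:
Y(S) = 422 + 2*S**2 + 2*S**2*(-42 + S) (Y(S) = -8 + 2*((S**2 + (S*(S - 42))*S) + 215) = -8 + 2*((S**2 + (S*(-42 + S))*S) + 215) = -8 + 2*((S**2 + S**2*(-42 + S)) + 215) = -8 + 2*(215 + S**2 + S**2*(-42 + S)) = -8 + (430 + 2*S**2 + 2*S**2*(-42 + S)) = 422 + 2*S**2 + 2*S**2*(-42 + S))
-196*101 + Y(-197) = -196*101 + (422 - 82*(-197)**2 + 2*(-197)**3) = -19796 + (422 - 82*38809 + 2*(-7645373)) = -19796 + (422 - 3182338 - 15290746) = -19796 - 18472662 = -18492458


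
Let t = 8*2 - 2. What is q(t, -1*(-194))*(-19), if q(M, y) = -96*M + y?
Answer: 21850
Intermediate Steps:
t = 14 (t = 16 - 2 = 14)
q(M, y) = y - 96*M
q(t, -1*(-194))*(-19) = (-1*(-194) - 96*14)*(-19) = (194 - 1344)*(-19) = -1150*(-19) = 21850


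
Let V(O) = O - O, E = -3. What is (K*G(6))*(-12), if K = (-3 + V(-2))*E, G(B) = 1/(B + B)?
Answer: -9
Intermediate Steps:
V(O) = 0
G(B) = 1/(2*B)
K = 9 (K = (-3 + 0)*(-3) = -3*(-3) = 9)
(K*G(6))*(-12) = (9*((½)/6))*(-12) = (9*((½)*(⅙)))*(-12) = (9*(1/12))*(-12) = (¾)*(-12) = -9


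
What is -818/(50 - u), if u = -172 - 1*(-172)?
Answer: -409/25 ≈ -16.360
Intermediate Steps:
u = 0 (u = -172 + 172 = 0)
-818/(50 - u) = -818/(50 - 1*0) = -818/(50 + 0) = -818/50 = -818*1/50 = -409/25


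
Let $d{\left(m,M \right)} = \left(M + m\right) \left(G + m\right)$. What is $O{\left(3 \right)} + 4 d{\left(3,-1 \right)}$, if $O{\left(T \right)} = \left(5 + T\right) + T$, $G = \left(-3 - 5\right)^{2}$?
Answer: $547$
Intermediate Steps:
$G = 64$ ($G = \left(-8\right)^{2} = 64$)
$d{\left(m,M \right)} = \left(64 + m\right) \left(M + m\right)$ ($d{\left(m,M \right)} = \left(M + m\right) \left(64 + m\right) = \left(64 + m\right) \left(M + m\right)$)
$O{\left(T \right)} = 5 + 2 T$
$O{\left(3 \right)} + 4 d{\left(3,-1 \right)} = \left(5 + 2 \cdot 3\right) + 4 \left(3^{2} + 64 \left(-1\right) + 64 \cdot 3 - 3\right) = \left(5 + 6\right) + 4 \left(9 - 64 + 192 - 3\right) = 11 + 4 \cdot 134 = 11 + 536 = 547$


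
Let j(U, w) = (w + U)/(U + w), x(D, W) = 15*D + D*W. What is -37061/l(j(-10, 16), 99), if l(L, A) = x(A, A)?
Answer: -37061/11286 ≈ -3.2838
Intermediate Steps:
j(U, w) = 1 (j(U, w) = (U + w)/(U + w) = 1)
l(L, A) = A*(15 + A)
-37061/l(j(-10, 16), 99) = -37061*1/(99*(15 + 99)) = -37061/(99*114) = -37061/11286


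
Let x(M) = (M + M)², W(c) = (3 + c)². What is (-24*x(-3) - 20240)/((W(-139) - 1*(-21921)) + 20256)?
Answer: -21104/60673 ≈ -0.34783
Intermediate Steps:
x(M) = 4*M² (x(M) = (2*M)² = 4*M²)
(-24*x(-3) - 20240)/((W(-139) - 1*(-21921)) + 20256) = (-96*(-3)² - 20240)/(((3 - 139)² - 1*(-21921)) + 20256) = (-96*9 - 20240)/(((-136)² + 21921) + 20256) = (-24*36 - 20240)/((18496 + 21921) + 20256) = (-864 - 20240)/(40417 + 20256) = -21104/60673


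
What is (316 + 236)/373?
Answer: 552/373 ≈ 1.4799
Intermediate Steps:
(316 + 236)/373 = 552*(1/373) = 552/373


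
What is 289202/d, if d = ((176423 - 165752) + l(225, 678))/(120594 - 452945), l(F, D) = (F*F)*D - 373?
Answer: -48058286951/17167024 ≈ -2799.5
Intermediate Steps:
l(F, D) = -373 + D*F**2 (l(F, D) = F**2*D - 373 = D*F**2 - 373 = -373 + D*F**2)
d = -34334048/332351 (d = ((176423 - 165752) + (-373 + 678*225**2))/(120594 - 452945) = (10671 + (-373 + 678*50625))/(-332351) = (10671 + (-373 + 34323750))*(-1/332351) = (10671 + 34323377)*(-1/332351) = 34334048*(-1/332351) = -34334048/332351 ≈ -103.31)
289202/d = 289202/(-34334048/332351) = 289202*(-332351/34334048) = -48058286951/17167024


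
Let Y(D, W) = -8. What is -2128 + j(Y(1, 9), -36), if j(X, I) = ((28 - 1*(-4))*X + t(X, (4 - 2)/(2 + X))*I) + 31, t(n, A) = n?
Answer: -2065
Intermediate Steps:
j(X, I) = 31 + 32*X + I*X (j(X, I) = ((28 - 1*(-4))*X + X*I) + 31 = ((28 + 4)*X + I*X) + 31 = (32*X + I*X) + 31 = 31 + 32*X + I*X)
-2128 + j(Y(1, 9), -36) = -2128 + (31 + 32*(-8) - 36*(-8)) = -2128 + (31 - 256 + 288) = -2128 + 63 = -2065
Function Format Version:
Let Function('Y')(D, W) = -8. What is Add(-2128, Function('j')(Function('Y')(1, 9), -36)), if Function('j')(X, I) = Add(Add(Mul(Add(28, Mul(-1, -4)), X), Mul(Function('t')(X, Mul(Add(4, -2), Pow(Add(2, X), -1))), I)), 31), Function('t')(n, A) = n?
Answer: -2065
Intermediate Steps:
Function('j')(X, I) = Add(31, Mul(32, X), Mul(I, X)) (Function('j')(X, I) = Add(Add(Mul(Add(28, Mul(-1, -4)), X), Mul(X, I)), 31) = Add(Add(Mul(Add(28, 4), X), Mul(I, X)), 31) = Add(Add(Mul(32, X), Mul(I, X)), 31) = Add(31, Mul(32, X), Mul(I, X)))
Add(-2128, Function('j')(Function('Y')(1, 9), -36)) = Add(-2128, Add(31, Mul(32, -8), Mul(-36, -8))) = Add(-2128, Add(31, -256, 288)) = Add(-2128, 63) = -2065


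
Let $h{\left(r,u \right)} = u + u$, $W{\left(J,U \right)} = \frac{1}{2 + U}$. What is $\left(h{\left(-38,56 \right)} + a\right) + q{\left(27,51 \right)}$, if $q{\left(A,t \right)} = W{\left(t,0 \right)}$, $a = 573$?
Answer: $\frac{1371}{2} \approx 685.5$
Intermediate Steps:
$q{\left(A,t \right)} = \frac{1}{2}$ ($q{\left(A,t \right)} = \frac{1}{2 + 0} = \frac{1}{2}$)
$h{\left(r,u \right)} = 2 u$
$\left(h{\left(-38,56 \right)} + a\right) + q{\left(27,51 \right)} = \left(2 \cdot 56 + 573\right) + \frac{1}{2} = \left(112 + 573\right) + \frac{1}{2} = 685 + \frac{1}{2} = \frac{1371}{2}$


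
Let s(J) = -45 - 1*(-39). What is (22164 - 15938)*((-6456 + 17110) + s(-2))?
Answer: 66294448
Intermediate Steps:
s(J) = -6 (s(J) = -45 + 39 = -6)
(22164 - 15938)*((-6456 + 17110) + s(-2)) = (22164 - 15938)*((-6456 + 17110) - 6) = 6226*(10654 - 6) = 6226*10648 = 66294448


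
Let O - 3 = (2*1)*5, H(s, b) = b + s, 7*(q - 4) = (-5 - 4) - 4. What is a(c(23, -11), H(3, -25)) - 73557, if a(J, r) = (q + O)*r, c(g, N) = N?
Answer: -517231/7 ≈ -73890.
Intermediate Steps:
q = 15/7 (q = 4 + ((-5 - 4) - 4)/7 = 4 + (-9 - 4)/7 = 4 + (1/7)*(-13) = 4 - 13/7 = 15/7 ≈ 2.1429)
O = 13 (O = 3 + (2*1)*5 = 3 + 2*5 = 3 + 10 = 13)
a(J, r) = 106*r/7 (a(J, r) = (15/7 + 13)*r = 106*r/7)
a(c(23, -11), H(3, -25)) - 73557 = 106*(-25 + 3)/7 - 73557 = (106/7)*(-22) - 73557 = -2332/7 - 73557 = -517231/7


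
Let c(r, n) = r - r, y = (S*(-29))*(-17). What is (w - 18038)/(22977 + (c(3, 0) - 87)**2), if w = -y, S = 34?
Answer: -5800/5091 ≈ -1.1393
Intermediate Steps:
y = 16762 (y = (34*(-29))*(-17) = -986*(-17) = 16762)
w = -16762 (w = -1*16762 = -16762)
c(r, n) = 0
(w - 18038)/(22977 + (c(3, 0) - 87)**2) = (-16762 - 18038)/(22977 + (0 - 87)**2) = -34800/(22977 + (-87)**2) = -34800/(22977 + 7569) = -34800/30546 = -34800*1/30546 = -5800/5091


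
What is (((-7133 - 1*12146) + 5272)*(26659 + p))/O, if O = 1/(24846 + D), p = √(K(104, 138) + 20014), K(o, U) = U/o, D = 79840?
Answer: -39091072804518 - 733168401*√13530361/13 ≈ -3.9299e+13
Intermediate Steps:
p = √13530361/26 (p = √(138/104 + 20014) = √(138*(1/104) + 20014) = √(69/52 + 20014) = √(1040797/52) = √13530361/26 ≈ 141.48)
O = 1/104686 (O = 1/(24846 + 79840) = 1/104686 ≈ 9.5524e-6)
(((-7133 - 1*12146) + 5272)*(26659 + p))/O = (((-7133 - 1*12146) + 5272)*(26659 + √13530361/26))/(1/104686) = (((-7133 - 12146) + 5272)*(26659 + √13530361/26))*104686 = ((-19279 + 5272)*(26659 + √13530361/26))*104686 = -14007*(26659 + √13530361/26)*104686 = (-373412613 - 14007*√13530361/26)*104686 = -39091072804518 - 733168401*√13530361/13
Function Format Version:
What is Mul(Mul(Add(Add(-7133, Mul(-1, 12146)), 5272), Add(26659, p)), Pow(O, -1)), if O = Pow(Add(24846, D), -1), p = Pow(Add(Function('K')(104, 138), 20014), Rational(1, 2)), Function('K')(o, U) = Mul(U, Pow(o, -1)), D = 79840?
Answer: Add(-39091072804518, Mul(Rational(-733168401, 13), Pow(13530361, Rational(1, 2)))) ≈ -3.9299e+13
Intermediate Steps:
p = Mul(Rational(1, 26), Pow(13530361, Rational(1, 2))) (p = Pow(Add(Mul(138, Pow(104, -1)), 20014), Rational(1, 2)) = Pow(Add(Mul(138, Rational(1, 104)), 20014), Rational(1, 2)) = Pow(Add(Rational(69, 52), 20014), Rational(1, 2)) = Pow(Rational(1040797, 52), Rational(1, 2)) = Mul(Rational(1, 26), Pow(13530361, Rational(1, 2))) ≈ 141.48)
O = Rational(1, 104686) (O = Pow(Add(24846, 79840), -1) = Pow(104686, -1) = Rational(1, 104686) ≈ 9.5524e-6)
Mul(Mul(Add(Add(-7133, Mul(-1, 12146)), 5272), Add(26659, p)), Pow(O, -1)) = Mul(Mul(Add(Add(-7133, Mul(-1, 12146)), 5272), Add(26659, Mul(Rational(1, 26), Pow(13530361, Rational(1, 2))))), Pow(Rational(1, 104686), -1)) = Mul(Mul(Add(Add(-7133, -12146), 5272), Add(26659, Mul(Rational(1, 26), Pow(13530361, Rational(1, 2))))), 104686) = Mul(Mul(Add(-19279, 5272), Add(26659, Mul(Rational(1, 26), Pow(13530361, Rational(1, 2))))), 104686) = Mul(Mul(-14007, Add(26659, Mul(Rational(1, 26), Pow(13530361, Rational(1, 2))))), 104686) = Mul(Add(-373412613, Mul(Rational(-14007, 26), Pow(13530361, Rational(1, 2)))), 104686) = Add(-39091072804518, Mul(Rational(-733168401, 13), Pow(13530361, Rational(1, 2))))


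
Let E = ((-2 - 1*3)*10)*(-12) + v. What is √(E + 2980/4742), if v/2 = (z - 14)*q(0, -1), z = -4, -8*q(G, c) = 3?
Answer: √13809638174/4742 ≈ 24.782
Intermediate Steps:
q(G, c) = -3/8 (q(G, c) = -⅛*3 = -3/8)
v = 27/2 (v = 2*((-4 - 14)*(-3/8)) = 2*(-18*(-3/8)) = 2*(27/4) = 27/2 ≈ 13.500)
E = 1227/2 (E = ((-2 - 1*3)*10)*(-12) + 27/2 = ((-2 - 3)*10)*(-12) + 27/2 = -5*10*(-12) + 27/2 = -50*(-12) + 27/2 = 600 + 27/2 = 1227/2 ≈ 613.50)
√(E + 2980/4742) = √(1227/2 + 2980/4742) = √(1227/2 + 2980*(1/4742)) = √(1227/2 + 1490/2371) = √(2912197/4742) = √13809638174/4742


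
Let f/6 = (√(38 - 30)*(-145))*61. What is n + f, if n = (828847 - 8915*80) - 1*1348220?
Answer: -1232573 - 106140*√2 ≈ -1.3827e+6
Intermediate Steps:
n = -1232573 (n = (828847 - 713200) - 1348220 = 115647 - 1348220 = -1232573)
f = -106140*√2 (f = 6*((√(38 - 30)*(-145))*61) = 6*((√8*(-145))*61) = 6*(((2*√2)*(-145))*61) = 6*(-290*√2*61) = 6*(-17690*√2) = -106140*√2 ≈ -1.5010e+5)
n + f = -1232573 - 106140*√2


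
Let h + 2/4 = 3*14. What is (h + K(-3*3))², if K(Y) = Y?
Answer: 4225/4 ≈ 1056.3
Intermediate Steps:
h = 83/2 (h = -½ + 3*14 = -½ + 42 = 83/2 ≈ 41.500)
(h + K(-3*3))² = (83/2 - 3*3)² = (83/2 - 9)² = (65/2)² = 4225/4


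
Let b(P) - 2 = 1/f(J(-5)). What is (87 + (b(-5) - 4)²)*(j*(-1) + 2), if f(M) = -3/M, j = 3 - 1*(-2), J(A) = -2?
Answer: -799/3 ≈ -266.33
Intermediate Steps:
j = 5 (j = 3 + 2 = 5)
b(P) = 8/3 (b(P) = 2 + 1/(-3/(-2)) = 2 + 1/(-3*(-½)) = 2 + 1/(3/2) = 2 + ⅔ = 8/3)
(87 + (b(-5) - 4)²)*(j*(-1) + 2) = (87 + (8/3 - 4)²)*(5*(-1) + 2) = (87 + (-4/3)²)*(-5 + 2) = (87 + 16/9)*(-3) = (799/9)*(-3) = -799/3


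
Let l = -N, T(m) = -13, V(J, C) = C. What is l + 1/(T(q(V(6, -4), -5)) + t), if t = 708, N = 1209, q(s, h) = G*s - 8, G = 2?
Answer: -840254/695 ≈ -1209.0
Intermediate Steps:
q(s, h) = -8 + 2*s (q(s, h) = 2*s - 8 = -8 + 2*s)
l = -1209 (l = -1*1209 = -1209)
l + 1/(T(q(V(6, -4), -5)) + t) = -1209 + 1/(-13 + 708) = -1209 + 1/695 = -840254/695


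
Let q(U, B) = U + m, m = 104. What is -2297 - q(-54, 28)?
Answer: -2347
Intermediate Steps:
q(U, B) = 104 + U (q(U, B) = U + 104 = 104 + U)
-2297 - q(-54, 28) = -2297 - (104 - 54) = -2297 - 1*50 = -2297 - 50 = -2347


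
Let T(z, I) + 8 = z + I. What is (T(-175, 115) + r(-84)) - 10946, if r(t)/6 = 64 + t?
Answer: -11134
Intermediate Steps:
T(z, I) = -8 + I + z (T(z, I) = -8 + (z + I) = -8 + (I + z) = -8 + I + z)
r(t) = 384 + 6*t (r(t) = 6*(64 + t) = 384 + 6*t)
(T(-175, 115) + r(-84)) - 10946 = ((-8 + 115 - 175) + (384 + 6*(-84))) - 10946 = (-68 + (384 - 504)) - 10946 = (-68 - 120) - 10946 = -188 - 10946 = -11134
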